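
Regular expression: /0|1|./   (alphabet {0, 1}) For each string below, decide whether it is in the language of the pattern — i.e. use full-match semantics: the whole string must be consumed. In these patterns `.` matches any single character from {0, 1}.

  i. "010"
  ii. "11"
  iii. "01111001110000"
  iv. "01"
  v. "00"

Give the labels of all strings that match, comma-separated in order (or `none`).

none

i. "010" → no match
ii. "11" → no match
iii → no match
iv. "01" → no match
v. "00" → no match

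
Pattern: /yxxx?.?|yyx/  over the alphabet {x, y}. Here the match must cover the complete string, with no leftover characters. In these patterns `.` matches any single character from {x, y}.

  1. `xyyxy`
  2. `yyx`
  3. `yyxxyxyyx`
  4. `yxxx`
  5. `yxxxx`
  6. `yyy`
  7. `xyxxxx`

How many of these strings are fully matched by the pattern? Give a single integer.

3

1 → no match
2 → match
3 → no match
4 → match
5 → match
6 → no match
7 → no match
Total matched: 3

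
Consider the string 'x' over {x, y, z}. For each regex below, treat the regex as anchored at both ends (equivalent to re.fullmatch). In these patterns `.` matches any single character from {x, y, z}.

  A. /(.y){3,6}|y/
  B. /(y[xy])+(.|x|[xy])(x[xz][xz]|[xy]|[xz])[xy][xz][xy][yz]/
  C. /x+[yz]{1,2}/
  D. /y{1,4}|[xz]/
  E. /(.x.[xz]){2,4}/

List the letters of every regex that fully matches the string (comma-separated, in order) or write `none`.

D

A → no match — must end with 'y'
B → no match — must start with 'y'
C → no match
D → match
E → no match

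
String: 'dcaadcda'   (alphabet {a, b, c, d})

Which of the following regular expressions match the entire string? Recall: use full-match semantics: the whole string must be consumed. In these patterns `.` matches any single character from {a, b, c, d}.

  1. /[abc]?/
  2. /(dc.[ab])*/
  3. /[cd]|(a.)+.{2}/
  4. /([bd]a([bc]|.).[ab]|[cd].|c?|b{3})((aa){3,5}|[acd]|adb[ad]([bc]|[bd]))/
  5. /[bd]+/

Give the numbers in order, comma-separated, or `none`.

1 → no match
2 → match
3 → no match
4 → no match
5 → no match

2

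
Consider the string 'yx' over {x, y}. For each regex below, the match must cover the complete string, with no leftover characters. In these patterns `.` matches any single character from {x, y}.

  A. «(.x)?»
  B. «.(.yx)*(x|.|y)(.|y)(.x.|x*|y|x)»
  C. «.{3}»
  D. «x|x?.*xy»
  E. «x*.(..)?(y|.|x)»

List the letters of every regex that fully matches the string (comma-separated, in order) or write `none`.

A → match
B → no match
C → no match
D → no match
E → match

A, E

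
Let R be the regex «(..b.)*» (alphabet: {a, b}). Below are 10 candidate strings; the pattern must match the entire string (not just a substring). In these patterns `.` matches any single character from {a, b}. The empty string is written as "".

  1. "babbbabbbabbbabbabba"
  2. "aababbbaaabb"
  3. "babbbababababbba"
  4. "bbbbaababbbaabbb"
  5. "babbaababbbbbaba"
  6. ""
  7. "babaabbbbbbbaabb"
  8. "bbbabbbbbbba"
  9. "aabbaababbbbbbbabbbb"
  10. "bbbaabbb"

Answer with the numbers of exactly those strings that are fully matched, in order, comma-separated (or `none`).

1 → match
2. "aababbbaaabb" → match
3 → match
4 → match
5 → match
6. "" → match
7 → match
8. "bbbabbbbbbba" → match
9 → match
10. "bbbaabbb" → match

1, 2, 3, 4, 5, 6, 7, 8, 9, 10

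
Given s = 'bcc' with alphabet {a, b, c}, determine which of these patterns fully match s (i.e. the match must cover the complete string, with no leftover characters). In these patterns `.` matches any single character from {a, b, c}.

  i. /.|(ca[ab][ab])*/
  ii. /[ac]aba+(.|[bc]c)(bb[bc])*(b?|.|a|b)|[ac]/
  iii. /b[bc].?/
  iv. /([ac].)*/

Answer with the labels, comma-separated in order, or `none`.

iii

i → no match
ii → no match
iii → match
iv → no match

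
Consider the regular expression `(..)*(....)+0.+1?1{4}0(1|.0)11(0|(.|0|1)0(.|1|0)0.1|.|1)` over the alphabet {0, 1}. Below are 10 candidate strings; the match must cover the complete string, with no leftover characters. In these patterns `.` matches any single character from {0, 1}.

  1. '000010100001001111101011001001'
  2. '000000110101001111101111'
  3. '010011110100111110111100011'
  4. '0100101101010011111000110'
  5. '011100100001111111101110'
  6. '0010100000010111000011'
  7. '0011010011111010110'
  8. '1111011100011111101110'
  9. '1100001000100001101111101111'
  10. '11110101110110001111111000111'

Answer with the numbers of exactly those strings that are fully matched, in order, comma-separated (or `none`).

1, 2, 3, 4, 5, 7, 8, 9, 10

1 → match
2 → match
3 → match
4 → match
5 → match
6 → no match
7 → match
8 → match
9 → match
10 → match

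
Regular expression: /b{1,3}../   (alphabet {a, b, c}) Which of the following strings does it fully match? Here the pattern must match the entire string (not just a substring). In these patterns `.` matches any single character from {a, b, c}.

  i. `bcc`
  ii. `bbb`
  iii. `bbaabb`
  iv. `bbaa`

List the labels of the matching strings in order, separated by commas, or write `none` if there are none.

i, ii, iv

i → match
ii → match
iii → no match
iv → match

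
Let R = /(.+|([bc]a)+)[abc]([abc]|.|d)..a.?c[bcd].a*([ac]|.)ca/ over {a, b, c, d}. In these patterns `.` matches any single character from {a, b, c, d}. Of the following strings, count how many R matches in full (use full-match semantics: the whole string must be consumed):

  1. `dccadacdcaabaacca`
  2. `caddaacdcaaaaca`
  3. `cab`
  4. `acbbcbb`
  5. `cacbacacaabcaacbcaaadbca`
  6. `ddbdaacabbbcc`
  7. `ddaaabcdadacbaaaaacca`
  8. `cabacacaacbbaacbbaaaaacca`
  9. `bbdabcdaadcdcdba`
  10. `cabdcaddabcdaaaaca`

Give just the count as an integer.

1 → no match
2 → match
3 → no match — must end with `ca`
4 → no match — must end with `ca`
5 → no match
6 → no match — must end with `ca`
7 → match
8 → match
9 → no match — must end with `ca`
10 → match
Total matched: 4

4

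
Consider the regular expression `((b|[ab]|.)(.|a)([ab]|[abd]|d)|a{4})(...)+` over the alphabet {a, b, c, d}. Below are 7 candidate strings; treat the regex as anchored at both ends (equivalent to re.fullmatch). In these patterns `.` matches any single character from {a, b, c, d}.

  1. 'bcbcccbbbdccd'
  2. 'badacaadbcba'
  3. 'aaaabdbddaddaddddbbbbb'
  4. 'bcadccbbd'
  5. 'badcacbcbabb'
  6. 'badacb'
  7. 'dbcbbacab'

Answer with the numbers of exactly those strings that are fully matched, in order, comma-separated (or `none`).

1 → no match
2 → match
3 → match
4 → match
5 → match
6 → match
7 → no match

2, 3, 4, 5, 6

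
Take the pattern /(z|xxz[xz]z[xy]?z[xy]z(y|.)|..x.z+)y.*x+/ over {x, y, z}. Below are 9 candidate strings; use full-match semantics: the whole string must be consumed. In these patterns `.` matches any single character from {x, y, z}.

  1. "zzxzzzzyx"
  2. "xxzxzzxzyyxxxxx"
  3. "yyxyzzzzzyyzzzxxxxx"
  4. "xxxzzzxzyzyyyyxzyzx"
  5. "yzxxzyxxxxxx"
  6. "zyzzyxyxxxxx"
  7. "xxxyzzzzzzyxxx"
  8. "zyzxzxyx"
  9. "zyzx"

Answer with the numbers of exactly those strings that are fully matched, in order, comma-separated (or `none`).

1 → match
2 → match
3 → match
4 → no match
5 → match
6 → match
7 → match
8 → match
9 → match

1, 2, 3, 5, 6, 7, 8, 9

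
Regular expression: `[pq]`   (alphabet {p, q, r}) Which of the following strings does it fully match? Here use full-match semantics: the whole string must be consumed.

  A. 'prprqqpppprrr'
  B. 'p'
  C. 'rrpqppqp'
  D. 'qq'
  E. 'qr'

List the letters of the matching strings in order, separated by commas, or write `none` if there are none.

A → no match
B. 'p' → match
C. 'rrpqppqp' → no match
D. 'qq' → no match
E. 'qr' → no match

B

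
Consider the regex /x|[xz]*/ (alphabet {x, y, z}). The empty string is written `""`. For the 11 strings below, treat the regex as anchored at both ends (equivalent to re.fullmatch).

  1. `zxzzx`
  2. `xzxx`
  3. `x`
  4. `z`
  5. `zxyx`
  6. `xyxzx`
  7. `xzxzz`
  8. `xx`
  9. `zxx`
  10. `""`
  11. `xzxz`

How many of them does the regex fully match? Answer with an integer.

1. `zxzzx` → match
2. `xzxx` → match
3. `x` → match
4. `z` → match
5. `zxyx` → no match
6. `xyxzx` → no match
7. `xzxzz` → match
8. `xx` → match
9. `zxx` → match
10. `""` → match
11. `xzxz` → match
Total matched: 9

9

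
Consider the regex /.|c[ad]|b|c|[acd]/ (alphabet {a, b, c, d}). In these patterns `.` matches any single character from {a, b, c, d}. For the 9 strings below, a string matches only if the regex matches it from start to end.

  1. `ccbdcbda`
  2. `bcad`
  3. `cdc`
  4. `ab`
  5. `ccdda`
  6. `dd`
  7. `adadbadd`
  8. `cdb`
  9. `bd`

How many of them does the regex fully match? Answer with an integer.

1 → no match
2 → no match
3 → no match
4 → no match
5 → no match
6 → no match
7 → no match
8 → no match
9 → no match
Total matched: 0

0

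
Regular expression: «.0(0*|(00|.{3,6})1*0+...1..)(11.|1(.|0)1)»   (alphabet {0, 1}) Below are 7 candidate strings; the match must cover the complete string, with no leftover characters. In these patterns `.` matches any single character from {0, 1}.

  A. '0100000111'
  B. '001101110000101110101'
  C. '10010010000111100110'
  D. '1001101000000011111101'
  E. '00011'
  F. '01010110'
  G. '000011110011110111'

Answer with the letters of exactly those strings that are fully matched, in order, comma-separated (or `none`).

B, C, D, G

A → no match
B → match
C → match
D → match
E → no match
F → no match
G → match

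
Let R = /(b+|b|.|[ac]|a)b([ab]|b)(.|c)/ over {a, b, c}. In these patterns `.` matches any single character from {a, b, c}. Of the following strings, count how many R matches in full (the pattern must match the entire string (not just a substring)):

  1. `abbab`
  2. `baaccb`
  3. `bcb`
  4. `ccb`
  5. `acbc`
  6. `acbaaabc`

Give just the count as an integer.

1 → no match
2 → no match
3 → no match
4 → no match
5 → no match
6 → no match
Total matched: 0

0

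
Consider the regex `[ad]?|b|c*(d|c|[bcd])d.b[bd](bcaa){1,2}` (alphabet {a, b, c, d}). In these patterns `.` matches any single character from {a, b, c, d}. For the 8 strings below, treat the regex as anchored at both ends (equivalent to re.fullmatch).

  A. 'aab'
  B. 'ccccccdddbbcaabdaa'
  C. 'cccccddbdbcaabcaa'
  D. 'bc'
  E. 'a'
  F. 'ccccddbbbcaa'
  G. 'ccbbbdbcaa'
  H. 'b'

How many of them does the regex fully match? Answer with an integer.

4

A → no match
B → no match
C → match
D → no match
E → match
F → match
G → no match
H → match
Total matched: 4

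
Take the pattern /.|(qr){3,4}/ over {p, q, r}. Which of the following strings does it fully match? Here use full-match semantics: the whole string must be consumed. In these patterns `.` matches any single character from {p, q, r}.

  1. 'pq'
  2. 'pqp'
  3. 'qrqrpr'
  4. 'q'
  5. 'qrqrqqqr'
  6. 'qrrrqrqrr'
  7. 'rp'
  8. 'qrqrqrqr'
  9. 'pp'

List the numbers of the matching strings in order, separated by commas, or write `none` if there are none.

4, 8

1 → no match
2 → no match
3 → no match
4 → match
5 → no match
6 → no match
7 → no match
8 → match
9 → no match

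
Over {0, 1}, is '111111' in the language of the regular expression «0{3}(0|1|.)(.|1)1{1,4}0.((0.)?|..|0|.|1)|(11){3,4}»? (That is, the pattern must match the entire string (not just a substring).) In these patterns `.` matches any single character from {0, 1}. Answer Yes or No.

Yes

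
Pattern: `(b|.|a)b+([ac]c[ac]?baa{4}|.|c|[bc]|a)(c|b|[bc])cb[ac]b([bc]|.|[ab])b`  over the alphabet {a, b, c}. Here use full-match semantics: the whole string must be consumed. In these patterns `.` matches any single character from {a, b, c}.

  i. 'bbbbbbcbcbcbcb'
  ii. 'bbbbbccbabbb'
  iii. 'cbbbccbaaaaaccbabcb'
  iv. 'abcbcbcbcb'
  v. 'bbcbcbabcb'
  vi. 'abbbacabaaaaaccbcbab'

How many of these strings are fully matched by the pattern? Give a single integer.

i → match
ii. 'bbbbbccbabbb' → match
iii → match
iv. 'abcbcbcbcb' → match
v. 'bbcbcbabcb' → match
vi → match
Total matched: 6

6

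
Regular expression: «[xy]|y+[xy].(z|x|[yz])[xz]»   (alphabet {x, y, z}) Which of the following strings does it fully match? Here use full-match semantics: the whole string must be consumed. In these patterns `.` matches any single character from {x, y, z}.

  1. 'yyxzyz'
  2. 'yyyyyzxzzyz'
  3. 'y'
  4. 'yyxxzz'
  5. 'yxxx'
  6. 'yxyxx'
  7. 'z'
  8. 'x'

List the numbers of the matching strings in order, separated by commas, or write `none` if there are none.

1 → match
2 → no match
3 → match
4 → match
5 → no match
6 → match
7 → no match
8 → match

1, 3, 4, 6, 8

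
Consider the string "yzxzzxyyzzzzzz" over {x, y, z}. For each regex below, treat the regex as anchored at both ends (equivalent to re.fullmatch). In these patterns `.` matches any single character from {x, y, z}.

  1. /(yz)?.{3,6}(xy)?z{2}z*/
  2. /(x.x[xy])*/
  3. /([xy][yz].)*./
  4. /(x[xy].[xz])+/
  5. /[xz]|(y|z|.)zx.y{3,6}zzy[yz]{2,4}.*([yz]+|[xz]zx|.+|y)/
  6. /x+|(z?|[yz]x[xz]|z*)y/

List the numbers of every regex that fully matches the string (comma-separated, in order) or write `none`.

1 → match
2 → no match
3 → no match
4 → no match — must start with "x"
5 → no match
6 → no match

1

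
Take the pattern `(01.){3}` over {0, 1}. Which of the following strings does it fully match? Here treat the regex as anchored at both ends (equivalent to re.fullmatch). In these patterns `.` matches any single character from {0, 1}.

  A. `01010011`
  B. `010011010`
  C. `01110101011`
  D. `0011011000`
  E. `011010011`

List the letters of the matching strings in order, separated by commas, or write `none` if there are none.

A. `01010011` → no match
B. `010011010` → match
C. `01110101011` → no match
D. `0011011000` → no match — must start with `01`
E. `011010011` → match

B, E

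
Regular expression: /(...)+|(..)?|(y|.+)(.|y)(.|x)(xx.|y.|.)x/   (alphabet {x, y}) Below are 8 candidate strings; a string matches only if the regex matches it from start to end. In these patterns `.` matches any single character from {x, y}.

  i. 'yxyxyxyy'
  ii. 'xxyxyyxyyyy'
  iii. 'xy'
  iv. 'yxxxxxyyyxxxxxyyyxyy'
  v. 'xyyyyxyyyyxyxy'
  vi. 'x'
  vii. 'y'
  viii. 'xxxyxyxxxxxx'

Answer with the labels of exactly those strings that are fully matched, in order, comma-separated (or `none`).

iii, viii

i → no match
ii → no match
iii → match
iv → no match
v → no match
vi → no match
vii → no match
viii → match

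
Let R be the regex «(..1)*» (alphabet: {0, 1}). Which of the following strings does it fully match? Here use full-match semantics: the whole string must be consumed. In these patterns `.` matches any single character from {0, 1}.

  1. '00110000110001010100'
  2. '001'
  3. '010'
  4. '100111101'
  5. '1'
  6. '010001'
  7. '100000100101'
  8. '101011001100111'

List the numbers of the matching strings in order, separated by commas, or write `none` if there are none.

1 → no match
2. '001' → match
3. '010' → no match
4. '100111101' → no match
5. '1' → no match
6. '010001' → no match
7. '100000100101' → no match
8 → no match

2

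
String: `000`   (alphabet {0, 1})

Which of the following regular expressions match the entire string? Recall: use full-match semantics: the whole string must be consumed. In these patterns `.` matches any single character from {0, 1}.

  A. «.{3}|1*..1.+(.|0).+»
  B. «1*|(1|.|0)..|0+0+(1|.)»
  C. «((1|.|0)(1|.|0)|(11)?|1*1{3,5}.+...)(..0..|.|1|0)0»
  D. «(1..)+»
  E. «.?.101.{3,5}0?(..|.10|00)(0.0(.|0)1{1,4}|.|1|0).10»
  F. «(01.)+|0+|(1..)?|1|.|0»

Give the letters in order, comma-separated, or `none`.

A → match
B → match
C → no match
D → no match — must start with `1`
E → no match — must end with `10`
F → match

A, B, F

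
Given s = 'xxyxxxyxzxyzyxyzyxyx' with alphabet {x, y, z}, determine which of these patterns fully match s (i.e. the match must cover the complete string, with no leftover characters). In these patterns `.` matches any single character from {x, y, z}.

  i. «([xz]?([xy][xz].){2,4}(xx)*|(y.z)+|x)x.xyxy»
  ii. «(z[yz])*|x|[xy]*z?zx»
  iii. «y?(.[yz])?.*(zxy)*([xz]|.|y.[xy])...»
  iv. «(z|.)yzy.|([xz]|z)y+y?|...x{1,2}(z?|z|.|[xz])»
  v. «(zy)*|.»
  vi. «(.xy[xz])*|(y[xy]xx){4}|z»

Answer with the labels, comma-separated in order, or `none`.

iii, vi

i → no match — must end with 'xyxy'
ii → no match
iii → match
iv → no match
v → no match
vi → match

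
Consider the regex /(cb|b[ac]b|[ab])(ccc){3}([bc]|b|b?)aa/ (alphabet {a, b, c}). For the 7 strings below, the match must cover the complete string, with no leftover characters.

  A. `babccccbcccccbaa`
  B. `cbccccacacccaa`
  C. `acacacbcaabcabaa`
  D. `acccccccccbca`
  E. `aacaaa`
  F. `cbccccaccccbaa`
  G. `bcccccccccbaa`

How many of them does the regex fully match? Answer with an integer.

A → no match
B → no match
C → no match
D → no match — must end with `aa`
E. `aacaaa` → no match
F → no match
G → match
Total matched: 1

1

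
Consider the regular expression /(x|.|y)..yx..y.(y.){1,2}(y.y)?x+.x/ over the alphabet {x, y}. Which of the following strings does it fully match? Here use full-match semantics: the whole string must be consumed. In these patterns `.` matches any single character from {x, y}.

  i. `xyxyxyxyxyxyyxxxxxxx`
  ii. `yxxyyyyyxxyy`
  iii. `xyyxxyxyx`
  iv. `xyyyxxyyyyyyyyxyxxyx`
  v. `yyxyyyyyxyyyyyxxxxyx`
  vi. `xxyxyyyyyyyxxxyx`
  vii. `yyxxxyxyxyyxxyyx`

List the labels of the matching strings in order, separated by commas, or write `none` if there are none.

i, iv

i → match
ii → no match — must end with `x`
iii → no match
iv → match
v → no match
vi → no match
vii → no match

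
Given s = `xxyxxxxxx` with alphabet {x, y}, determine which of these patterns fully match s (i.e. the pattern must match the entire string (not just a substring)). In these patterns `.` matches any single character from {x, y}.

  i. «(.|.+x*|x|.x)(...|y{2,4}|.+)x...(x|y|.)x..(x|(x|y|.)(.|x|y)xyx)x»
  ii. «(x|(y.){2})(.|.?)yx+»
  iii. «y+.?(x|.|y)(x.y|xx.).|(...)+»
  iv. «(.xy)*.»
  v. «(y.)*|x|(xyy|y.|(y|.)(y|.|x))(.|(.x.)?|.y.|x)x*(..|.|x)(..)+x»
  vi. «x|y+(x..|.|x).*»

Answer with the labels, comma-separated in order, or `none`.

ii, iii, v

i → no match
ii → match
iii → match
iv → no match
v → match
vi → no match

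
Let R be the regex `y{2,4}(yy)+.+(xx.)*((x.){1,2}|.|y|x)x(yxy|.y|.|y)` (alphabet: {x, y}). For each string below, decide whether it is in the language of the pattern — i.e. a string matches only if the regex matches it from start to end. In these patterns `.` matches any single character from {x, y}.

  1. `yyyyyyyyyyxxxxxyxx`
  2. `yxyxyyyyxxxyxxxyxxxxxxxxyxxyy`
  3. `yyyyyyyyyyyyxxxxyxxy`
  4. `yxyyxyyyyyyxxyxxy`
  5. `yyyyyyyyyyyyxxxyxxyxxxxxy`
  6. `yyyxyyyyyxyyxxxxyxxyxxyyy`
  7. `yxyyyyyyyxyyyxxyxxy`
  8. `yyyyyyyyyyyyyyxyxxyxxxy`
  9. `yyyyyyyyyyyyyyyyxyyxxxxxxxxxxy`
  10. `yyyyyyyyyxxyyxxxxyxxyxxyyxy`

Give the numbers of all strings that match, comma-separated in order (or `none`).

1, 3, 5, 8, 9, 10

1 → match
2 → no match
3 → match
4 → no match
5 → match
6 → no match
7 → no match
8 → match
9 → match
10 → match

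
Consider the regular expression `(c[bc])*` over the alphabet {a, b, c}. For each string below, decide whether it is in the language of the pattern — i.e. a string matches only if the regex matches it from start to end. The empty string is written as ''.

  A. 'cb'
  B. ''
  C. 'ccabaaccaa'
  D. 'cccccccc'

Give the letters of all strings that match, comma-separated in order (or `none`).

A → match
B → match
C → no match
D → match

A, B, D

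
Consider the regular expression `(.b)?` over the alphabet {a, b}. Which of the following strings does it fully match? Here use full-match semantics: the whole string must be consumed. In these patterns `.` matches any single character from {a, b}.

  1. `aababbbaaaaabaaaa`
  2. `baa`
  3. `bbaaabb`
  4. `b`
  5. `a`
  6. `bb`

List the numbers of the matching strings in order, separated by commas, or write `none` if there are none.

6

1 → no match
2 → no match
3 → no match
4 → no match
5 → no match
6 → match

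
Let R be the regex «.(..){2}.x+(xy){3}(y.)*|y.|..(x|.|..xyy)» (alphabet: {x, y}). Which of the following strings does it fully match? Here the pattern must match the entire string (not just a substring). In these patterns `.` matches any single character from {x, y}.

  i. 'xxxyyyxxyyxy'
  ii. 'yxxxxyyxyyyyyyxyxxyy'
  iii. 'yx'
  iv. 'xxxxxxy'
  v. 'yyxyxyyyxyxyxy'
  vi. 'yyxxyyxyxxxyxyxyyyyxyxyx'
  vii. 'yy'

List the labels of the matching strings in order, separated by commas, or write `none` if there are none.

iii, vii

i → no match
ii → no match
iii → match
iv → no match
v → no match
vi → no match
vii → match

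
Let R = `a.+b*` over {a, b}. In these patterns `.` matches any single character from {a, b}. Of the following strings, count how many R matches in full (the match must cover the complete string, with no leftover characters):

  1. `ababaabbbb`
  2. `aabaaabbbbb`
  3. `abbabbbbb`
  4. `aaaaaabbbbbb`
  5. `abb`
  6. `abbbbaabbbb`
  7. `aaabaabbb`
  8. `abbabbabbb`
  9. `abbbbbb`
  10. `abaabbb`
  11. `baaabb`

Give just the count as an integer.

10

1. `ababaabbbb` → match
2. `aabaaabbbbb` → match
3. `abbabbbbb` → match
4. `aaaaaabbbbbb` → match
5. `abb` → match
6. `abbbbaabbbb` → match
7. `aaabaabbb` → match
8. `abbabbabbb` → match
9. `abbbbbb` → match
10. `abaabbb` → match
11. `baaabb` → no match — must start with `a`
Total matched: 10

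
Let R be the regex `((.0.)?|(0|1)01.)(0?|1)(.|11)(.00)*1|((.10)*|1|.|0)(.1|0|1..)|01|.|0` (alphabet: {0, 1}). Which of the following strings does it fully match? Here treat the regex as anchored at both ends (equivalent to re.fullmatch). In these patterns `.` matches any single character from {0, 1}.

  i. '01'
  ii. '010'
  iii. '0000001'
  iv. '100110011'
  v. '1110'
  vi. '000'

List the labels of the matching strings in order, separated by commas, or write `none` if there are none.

i, v

i → match
ii → no match
iii → no match
iv → no match
v → match
vi → no match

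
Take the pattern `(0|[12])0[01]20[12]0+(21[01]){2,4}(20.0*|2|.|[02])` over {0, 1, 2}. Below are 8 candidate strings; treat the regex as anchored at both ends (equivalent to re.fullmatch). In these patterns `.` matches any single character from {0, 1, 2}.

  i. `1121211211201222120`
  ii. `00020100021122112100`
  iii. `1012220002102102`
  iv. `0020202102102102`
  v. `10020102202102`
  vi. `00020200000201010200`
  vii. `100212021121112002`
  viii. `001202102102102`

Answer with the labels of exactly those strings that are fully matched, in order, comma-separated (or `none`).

none

i → no match
ii → no match
iii → no match
iv → no match
v → no match
vi → no match
vii → no match
viii → no match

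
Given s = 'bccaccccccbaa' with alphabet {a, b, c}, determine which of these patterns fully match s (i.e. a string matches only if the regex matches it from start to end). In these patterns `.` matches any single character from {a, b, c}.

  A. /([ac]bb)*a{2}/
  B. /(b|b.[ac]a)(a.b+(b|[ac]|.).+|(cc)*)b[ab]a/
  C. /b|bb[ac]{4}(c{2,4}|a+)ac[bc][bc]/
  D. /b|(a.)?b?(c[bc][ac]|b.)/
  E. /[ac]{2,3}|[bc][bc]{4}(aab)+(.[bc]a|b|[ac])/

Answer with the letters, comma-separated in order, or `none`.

A → no match
B → match
C → no match
D → no match
E → no match

B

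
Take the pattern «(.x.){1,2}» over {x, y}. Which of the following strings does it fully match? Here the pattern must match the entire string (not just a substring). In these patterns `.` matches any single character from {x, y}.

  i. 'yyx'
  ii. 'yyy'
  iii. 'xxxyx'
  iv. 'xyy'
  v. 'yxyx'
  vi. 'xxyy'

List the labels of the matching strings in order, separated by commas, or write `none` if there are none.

i → no match
ii → no match
iii → no match
iv → no match
v → no match
vi → no match

none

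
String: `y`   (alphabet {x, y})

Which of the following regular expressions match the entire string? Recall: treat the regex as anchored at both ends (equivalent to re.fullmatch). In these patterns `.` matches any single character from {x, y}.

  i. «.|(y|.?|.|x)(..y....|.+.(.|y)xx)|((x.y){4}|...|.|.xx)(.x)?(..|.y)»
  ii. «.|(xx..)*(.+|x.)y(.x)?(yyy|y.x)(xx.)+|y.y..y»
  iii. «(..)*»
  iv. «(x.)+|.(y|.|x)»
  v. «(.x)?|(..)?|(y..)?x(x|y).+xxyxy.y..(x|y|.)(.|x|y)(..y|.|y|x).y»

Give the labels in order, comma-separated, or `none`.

i, ii

i → match
ii → match
iii → no match
iv → no match
v → no match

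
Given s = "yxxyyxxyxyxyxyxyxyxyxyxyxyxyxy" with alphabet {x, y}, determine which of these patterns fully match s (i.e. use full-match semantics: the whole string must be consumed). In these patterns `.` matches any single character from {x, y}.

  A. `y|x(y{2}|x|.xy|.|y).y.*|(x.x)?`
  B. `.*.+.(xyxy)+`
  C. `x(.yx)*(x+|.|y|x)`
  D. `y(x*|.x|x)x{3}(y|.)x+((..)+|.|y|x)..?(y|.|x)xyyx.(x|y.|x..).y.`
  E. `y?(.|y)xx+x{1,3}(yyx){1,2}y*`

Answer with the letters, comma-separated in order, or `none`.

A → no match
B → match
C → no match — must start with "x"
D → no match
E → no match

B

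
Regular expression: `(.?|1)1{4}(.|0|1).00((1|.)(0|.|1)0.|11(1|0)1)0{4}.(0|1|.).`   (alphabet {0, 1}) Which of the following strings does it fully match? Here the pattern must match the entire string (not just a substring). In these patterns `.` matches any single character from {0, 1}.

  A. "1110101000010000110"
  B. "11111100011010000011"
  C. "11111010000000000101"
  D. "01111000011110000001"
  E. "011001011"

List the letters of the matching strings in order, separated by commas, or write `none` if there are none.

A → no match
B → match
C → match
D → match
E → no match

B, C, D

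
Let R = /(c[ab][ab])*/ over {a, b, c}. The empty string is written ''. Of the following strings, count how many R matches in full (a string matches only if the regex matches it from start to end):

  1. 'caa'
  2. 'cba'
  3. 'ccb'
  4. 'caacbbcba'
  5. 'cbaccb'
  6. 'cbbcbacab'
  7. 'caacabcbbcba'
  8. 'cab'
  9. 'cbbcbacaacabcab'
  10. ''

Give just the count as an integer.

8

1 → match
2 → match
3 → no match
4 → match
5 → no match
6 → match
7 → match
8 → match
9 → match
10 → match
Total matched: 8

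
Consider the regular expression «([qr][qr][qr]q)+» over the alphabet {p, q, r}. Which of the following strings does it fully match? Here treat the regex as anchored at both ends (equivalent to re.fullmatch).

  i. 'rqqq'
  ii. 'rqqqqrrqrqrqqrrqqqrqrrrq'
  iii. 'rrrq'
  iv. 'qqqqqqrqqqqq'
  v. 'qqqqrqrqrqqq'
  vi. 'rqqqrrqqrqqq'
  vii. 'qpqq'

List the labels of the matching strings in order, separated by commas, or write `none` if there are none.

i → match
ii → match
iii → match
iv → match
v → match
vi → match
vii → no match

i, ii, iii, iv, v, vi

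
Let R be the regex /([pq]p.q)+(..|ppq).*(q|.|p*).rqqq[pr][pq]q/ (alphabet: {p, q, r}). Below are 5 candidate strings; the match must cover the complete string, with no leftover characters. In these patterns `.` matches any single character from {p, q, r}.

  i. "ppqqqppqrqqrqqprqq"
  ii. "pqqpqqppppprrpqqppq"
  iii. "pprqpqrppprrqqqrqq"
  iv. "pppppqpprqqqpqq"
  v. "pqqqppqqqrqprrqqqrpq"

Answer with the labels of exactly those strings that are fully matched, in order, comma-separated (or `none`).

i → no match
ii → no match
iii → match
iv → no match
v → no match

iii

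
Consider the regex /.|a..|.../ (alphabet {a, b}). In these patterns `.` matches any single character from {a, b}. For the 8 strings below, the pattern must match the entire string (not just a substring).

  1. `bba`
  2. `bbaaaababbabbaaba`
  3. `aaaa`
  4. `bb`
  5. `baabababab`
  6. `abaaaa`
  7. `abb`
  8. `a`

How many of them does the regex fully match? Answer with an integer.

3

1 → match
2 → no match
3 → no match
4 → no match
5 → no match
6 → no match
7 → match
8 → match
Total matched: 3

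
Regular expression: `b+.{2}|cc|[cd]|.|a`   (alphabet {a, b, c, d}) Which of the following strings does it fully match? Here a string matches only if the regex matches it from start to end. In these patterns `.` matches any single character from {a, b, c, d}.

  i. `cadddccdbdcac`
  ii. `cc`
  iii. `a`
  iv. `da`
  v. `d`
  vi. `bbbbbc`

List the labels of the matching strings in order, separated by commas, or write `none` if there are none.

i → no match
ii → match
iii → match
iv → no match
v → match
vi → match

ii, iii, v, vi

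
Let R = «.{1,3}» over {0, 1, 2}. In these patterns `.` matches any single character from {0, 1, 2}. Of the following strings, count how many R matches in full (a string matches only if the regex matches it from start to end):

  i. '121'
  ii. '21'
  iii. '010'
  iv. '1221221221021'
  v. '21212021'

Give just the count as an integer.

3

i → match
ii → match
iii → match
iv → no match
v → no match
Total matched: 3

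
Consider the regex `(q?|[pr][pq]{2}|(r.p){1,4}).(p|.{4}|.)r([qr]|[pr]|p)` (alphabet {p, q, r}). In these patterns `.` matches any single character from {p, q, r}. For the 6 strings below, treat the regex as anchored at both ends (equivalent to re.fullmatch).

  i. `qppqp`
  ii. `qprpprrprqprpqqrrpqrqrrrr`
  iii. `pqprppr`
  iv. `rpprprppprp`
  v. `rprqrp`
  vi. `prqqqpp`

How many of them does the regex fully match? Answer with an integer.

i → no match
ii → no match
iii → no match
iv → no match
v → no match
vi → no match
Total matched: 0

0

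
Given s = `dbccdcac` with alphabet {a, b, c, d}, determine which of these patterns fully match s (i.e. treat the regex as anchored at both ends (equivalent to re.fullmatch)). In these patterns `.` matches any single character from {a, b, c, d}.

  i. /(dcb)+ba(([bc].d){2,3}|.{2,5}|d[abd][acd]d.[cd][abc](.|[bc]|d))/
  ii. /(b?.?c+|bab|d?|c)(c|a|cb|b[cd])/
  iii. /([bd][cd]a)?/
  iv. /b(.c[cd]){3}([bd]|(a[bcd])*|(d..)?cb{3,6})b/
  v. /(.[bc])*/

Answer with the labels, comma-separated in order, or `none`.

i → no match — must start with `dcb`
ii → no match
iii → no match
iv → no match — must start with `b`
v → match

v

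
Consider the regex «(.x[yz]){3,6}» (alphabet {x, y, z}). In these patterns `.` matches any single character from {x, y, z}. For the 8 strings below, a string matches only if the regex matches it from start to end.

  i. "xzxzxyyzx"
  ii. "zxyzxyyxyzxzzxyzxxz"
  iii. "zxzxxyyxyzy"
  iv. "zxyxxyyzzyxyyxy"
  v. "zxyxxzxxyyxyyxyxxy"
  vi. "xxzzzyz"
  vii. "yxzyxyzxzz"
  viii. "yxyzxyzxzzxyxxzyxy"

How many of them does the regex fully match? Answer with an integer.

2

i → no match
ii → no match
iii → no match
iv → no match
v → match
vi → no match
vii → no match
viii → match
Total matched: 2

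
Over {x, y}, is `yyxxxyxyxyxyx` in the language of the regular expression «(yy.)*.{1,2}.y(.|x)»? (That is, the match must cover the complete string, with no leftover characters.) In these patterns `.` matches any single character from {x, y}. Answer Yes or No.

No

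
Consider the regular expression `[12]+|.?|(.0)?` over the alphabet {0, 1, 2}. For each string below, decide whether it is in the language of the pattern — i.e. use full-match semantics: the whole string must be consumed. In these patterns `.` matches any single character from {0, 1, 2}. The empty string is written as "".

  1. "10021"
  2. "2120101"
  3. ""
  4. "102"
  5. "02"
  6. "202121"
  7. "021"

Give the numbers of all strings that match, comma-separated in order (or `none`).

1 → no match
2 → no match
3 → match
4 → no match
5 → no match
6 → no match
7 → no match

3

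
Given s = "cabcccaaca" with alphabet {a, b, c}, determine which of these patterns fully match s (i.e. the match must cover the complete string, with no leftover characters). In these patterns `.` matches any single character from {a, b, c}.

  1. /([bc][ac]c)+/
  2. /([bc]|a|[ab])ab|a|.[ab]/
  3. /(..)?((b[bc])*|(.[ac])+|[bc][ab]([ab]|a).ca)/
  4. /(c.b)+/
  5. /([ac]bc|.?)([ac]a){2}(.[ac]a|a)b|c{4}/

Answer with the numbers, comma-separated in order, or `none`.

1 → no match — must end with "c"
2 → no match
3 → match
4 → no match — must end with "b"
5 → no match

3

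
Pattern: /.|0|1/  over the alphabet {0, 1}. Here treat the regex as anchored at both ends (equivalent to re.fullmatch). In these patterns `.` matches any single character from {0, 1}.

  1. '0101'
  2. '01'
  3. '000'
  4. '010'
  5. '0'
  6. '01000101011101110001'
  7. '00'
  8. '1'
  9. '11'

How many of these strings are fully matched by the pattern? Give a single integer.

2

1 → no match
2 → no match
3 → no match
4 → no match
5 → match
6 → no match
7 → no match
8 → match
9 → no match
Total matched: 2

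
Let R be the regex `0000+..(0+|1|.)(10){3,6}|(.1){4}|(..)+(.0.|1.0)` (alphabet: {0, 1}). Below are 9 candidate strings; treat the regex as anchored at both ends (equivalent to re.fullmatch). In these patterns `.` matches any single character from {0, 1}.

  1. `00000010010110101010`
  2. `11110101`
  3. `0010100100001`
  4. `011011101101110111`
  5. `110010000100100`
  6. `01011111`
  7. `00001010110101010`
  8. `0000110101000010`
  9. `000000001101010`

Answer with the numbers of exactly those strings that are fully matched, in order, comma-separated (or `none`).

2, 3, 5, 6, 9

1 → no match
2. `11110101` → match
3 → match
4 → no match
5 → match
6. `01011111` → match
7 → no match
8 → no match
9 → match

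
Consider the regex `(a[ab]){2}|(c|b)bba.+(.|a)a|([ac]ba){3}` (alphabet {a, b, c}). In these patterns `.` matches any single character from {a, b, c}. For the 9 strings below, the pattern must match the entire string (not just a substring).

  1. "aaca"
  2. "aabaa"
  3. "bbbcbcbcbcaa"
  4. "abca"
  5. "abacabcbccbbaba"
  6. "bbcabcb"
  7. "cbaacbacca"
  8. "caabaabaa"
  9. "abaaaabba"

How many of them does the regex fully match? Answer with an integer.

0

1 → no match
2 → no match
3 → no match
4 → no match
5 → no match
6 → no match
7 → no match
8 → no match
9 → no match
Total matched: 0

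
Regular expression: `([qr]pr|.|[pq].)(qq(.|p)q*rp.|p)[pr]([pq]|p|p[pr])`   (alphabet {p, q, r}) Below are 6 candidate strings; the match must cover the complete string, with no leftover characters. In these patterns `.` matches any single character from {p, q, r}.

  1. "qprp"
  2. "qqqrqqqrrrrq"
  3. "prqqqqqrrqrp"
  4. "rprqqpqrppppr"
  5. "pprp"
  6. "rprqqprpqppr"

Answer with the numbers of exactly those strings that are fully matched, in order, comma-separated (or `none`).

1, 4, 5, 6

1 → match
2 → no match
3 → no match
4 → match
5 → match
6 → match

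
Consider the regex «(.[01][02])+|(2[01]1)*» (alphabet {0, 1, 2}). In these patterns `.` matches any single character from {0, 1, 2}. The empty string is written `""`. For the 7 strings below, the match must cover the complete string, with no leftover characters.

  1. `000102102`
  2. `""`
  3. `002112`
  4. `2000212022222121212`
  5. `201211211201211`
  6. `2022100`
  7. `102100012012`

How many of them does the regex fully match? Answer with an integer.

1 → match
2 → match
3 → match
4 → no match
5 → match
6 → no match
7 → match
Total matched: 5

5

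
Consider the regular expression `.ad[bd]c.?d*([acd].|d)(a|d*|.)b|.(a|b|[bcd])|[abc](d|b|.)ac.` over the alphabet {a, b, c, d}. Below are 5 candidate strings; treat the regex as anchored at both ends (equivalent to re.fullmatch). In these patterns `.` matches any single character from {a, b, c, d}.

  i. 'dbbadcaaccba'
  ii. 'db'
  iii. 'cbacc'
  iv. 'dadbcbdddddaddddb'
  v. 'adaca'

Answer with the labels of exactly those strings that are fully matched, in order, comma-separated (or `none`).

i. 'dbbadcaaccba' → no match
ii. 'db' → match
iii. 'cbacc' → match
iv → match
v. 'adaca' → match

ii, iii, iv, v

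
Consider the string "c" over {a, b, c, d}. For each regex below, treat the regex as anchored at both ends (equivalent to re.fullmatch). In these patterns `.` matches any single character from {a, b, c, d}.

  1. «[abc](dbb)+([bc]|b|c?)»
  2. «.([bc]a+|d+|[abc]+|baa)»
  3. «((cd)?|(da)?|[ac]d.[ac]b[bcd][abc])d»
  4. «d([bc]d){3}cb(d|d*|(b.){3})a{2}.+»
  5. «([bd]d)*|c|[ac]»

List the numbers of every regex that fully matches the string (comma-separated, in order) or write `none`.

1 → no match
2 → no match
3 → no match — must end with "d"
4 → no match — must start with "d"
5 → match

5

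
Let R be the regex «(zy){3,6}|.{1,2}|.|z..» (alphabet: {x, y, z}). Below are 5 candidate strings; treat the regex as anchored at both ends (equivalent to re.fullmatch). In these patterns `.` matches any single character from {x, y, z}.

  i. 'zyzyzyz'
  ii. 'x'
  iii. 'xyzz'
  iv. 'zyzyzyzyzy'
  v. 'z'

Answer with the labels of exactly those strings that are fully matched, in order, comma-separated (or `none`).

ii, iv, v

i → no match
ii → match
iii → no match
iv → match
v → match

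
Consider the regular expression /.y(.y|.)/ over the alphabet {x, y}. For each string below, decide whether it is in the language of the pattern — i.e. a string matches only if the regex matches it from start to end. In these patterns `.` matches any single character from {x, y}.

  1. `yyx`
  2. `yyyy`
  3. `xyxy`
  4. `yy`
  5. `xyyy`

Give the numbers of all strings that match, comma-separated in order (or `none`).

1, 2, 3, 5

1 → match
2 → match
3 → match
4 → no match
5 → match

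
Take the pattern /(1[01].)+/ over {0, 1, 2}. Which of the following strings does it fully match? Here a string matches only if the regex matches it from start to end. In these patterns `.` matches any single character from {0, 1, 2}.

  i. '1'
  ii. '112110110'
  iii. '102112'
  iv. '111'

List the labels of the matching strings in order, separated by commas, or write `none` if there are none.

i → no match
ii → match
iii → match
iv → match

ii, iii, iv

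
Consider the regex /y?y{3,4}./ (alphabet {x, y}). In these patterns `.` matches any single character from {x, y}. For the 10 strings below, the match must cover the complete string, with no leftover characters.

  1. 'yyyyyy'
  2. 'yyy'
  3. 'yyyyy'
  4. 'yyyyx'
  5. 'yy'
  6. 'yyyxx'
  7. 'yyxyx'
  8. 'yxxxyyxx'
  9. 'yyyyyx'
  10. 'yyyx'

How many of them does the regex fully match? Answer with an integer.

1 → match
2 → no match
3 → match
4 → match
5 → no match
6 → no match
7 → no match
8 → no match
9 → match
10 → match
Total matched: 5

5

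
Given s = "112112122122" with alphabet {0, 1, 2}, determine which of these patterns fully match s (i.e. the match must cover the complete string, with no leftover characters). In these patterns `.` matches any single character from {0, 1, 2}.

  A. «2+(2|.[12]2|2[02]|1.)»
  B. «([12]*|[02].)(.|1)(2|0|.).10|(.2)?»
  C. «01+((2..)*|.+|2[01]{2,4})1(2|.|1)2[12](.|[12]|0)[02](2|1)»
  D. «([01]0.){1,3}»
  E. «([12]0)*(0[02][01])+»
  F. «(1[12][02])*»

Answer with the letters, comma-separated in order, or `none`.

A → no match — must start with "2"
B → no match
C → no match — must start with "01"
D → no match
E → no match
F → match

F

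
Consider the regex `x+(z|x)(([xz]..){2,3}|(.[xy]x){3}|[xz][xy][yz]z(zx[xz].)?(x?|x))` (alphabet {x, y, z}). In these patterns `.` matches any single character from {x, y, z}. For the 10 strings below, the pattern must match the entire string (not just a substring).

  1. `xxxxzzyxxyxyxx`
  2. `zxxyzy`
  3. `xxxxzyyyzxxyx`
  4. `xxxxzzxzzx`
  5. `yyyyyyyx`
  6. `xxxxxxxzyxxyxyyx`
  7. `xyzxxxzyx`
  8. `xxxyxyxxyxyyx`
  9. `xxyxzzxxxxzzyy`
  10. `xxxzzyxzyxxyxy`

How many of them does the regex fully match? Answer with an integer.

1 → match
2 → no match — must start with `x`
3 → no match
4 → match
5 → no match — must start with `x`
6 → match
7 → no match
8 → no match
9 → no match
10 → no match
Total matched: 3

3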